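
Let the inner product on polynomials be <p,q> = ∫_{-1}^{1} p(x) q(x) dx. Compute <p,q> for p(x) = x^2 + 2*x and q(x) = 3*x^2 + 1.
<p,q> = 28/15

Expand the product: p(x)·q(x) = 3*x^4 + 6*x^3 + x^2 + 2*x.
∫_{-1}^{1} of each monomial x^k gives [2/(k+1) if k even, 0 if k odd]. Integrating term-by-term (or equivalently evaluating the antiderivative F(x) = 3*x^5/5 + 3*x^4/2 + x^3/3 + x^2 at the endpoints):
  F(1) − F(−1) = 103/30 − (47/30) = 28/15.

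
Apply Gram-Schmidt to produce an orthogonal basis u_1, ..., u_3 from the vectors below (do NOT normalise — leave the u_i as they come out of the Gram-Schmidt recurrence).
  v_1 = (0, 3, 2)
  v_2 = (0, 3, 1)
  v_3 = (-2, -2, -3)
Orthogonal basis:
  u_1 = (0, 3, 2)
  u_2 = (0, 6/13, -9/13)
  u_3 = (-2, 0, 0)

Apply the Gram-Schmidt recurrence
  u_1 = v_1
  u_i = v_i − Σ_{j<i} ((v_i · u_j) / (u_j · u_j)) · u_j.

Step by step this gives:
  u_1 = (0, 3, 2)
  u_2 = (0, 6/13, -9/13)
  u_3 = (-2, 0, 0)

Orthogonality check:
  u_2 · u_1 = 0 (should be 0)
  u_3 · u_1 = 0 (should be 0)
  u_3 · u_2 = 0 (should be 0)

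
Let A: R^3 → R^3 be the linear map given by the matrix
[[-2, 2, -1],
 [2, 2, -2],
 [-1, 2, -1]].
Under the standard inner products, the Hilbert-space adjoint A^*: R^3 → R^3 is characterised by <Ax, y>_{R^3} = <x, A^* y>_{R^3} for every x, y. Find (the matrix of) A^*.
A^* = A^T =
[[-2, 2, -1],
 [2, 2, 2],
 [-1, -2, -1]]

For real matrices with standard dot products, the defining identity <Ax, y> = <x, A^* y> gives (Ax)^T y = x^T (A^*) y, i.e. x^T A^T y = x^T (A^*) y. Since this holds for all x, y, we must have A^* = A^T. Therefore
A^* =
[[-2, 2, -1],
 [2, 2, 2],
 [-1, -2, -1]].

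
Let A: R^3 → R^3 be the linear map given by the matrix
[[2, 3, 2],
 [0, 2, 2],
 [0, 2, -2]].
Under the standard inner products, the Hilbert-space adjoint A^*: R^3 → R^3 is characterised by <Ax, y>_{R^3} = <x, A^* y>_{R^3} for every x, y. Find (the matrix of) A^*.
A^* = A^T =
[[2, 0, 0],
 [3, 2, 2],
 [2, 2, -2]]

For real matrices with standard dot products, the defining identity <Ax, y> = <x, A^* y> gives (Ax)^T y = x^T (A^*) y, i.e. x^T A^T y = x^T (A^*) y. Since this holds for all x, y, we must have A^* = A^T. Therefore
A^* =
[[2, 0, 0],
 [3, 2, 2],
 [2, 2, -2]].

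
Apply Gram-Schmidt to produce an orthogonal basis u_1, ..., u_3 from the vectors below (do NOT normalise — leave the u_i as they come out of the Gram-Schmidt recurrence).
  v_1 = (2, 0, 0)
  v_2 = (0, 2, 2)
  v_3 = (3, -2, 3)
Orthogonal basis:
  u_1 = (2, 0, 0)
  u_2 = (0, 2, 2)
  u_3 = (0, -5/2, 5/2)

Apply the Gram-Schmidt recurrence
  u_1 = v_1
  u_i = v_i − Σ_{j<i} ((v_i · u_j) / (u_j · u_j)) · u_j.

Step by step this gives:
  u_1 = (2, 0, 0)
  u_2 = (0, 2, 2)
  u_3 = (0, -5/2, 5/2)

Orthogonality check:
  u_2 · u_1 = 0 (should be 0)
  u_3 · u_1 = 0 (should be 0)
  u_3 · u_2 = 0 (should be 0)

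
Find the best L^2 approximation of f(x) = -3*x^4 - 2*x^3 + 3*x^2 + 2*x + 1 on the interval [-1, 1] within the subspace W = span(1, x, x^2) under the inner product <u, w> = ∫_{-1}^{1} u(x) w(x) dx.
g(x) = 3*x^2/7 + 4*x/5 + 44/35

The best approximation g ∈ W is the orthogonal projection of f onto W. Writing g = a_0 + a_1 x + a_2 x^2, the coefficients solve the normal equations G · a = b where
  G_{ij} = <φ_i, φ_j> and b_i = <f, φ_i>, with φ_0 = 1, φ_1 = x, φ_2 = x^2.
G =
  [2, 0, 2/3]
  [0, 2/3, 0]
  [2/3, 0, 2/5],
b = (14/5, 8/15, 106/105).
Solving gives a_0 = 44/35, a_1 = 4/5, a_2 = 3/7, so
  g(x) = 3*x^2/7 + 4*x/5 + 44/35.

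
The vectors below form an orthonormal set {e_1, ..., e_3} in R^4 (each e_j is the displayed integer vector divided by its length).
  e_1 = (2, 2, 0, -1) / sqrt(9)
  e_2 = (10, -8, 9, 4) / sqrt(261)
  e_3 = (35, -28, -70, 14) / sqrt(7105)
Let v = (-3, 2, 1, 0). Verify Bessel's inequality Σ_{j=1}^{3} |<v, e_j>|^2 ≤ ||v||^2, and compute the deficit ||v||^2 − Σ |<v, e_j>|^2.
Σ |<v, e_j>|^2 = 66/5; ||v||^2 = 14; deficit = 4/5

Write each e_j = u_j / sqrt(<u_j, u_j>) where u_j is the displayed integer vector. Then <v, e_j> = <v, u_j> / sqrt(<u_j, u_j>), so |<v, e_j>|^2 = <v, u_j>^2 / <u_j, u_j>.
Coefficients: <v, e_1> = -2/sqrt(9), <v, e_2> = -37/sqrt(261), <v, e_3> = -231/sqrt(7105).
Square and sum: Σ |<v, e_j>|^2 = 66/5.
Compute ||v||^2 = v·v = 14.
Deficit = 14 − 66/5 = 4/5 ≥ 0, confirming Bessel's inequality. (The deficit equals ||v − Σ <v,e_j> e_j||^2, the squared distance from v to span{e_j}.)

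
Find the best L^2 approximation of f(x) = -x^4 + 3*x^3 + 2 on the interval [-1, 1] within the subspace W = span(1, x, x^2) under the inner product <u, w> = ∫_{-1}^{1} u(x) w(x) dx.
g(x) = -6*x^2/7 + 9*x/5 + 73/35

The best approximation g ∈ W is the orthogonal projection of f onto W. Writing g = a_0 + a_1 x + a_2 x^2, the coefficients solve the normal equations G · a = b where
  G_{ij} = <φ_i, φ_j> and b_i = <f, φ_i>, with φ_0 = 1, φ_1 = x, φ_2 = x^2.
G =
  [2, 0, 2/3]
  [0, 2/3, 0]
  [2/3, 0, 2/5],
b = (18/5, 6/5, 22/21).
Solving gives a_0 = 73/35, a_1 = 9/5, a_2 = -6/7, so
  g(x) = -6*x^2/7 + 9*x/5 + 73/35.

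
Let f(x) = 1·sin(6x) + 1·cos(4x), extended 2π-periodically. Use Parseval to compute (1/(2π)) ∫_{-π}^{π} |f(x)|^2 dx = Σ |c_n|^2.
Σ |c_n|^2 = 1

Expand |f|^2 and use orthogonality of {sin(nx), cos(mx)} on [-π, π]:
  ∫_{-π}^{π} sin(nx)^2 dx = π, ∫ cos(mx)^2 dx = π, and cross terms integrate to 0.
So ∫_{-π}^{π} f(x)^2 dx = 1^2 · π + 1^2 · π = (1 + 1)π.
Divide by 2π: (1 + 1)/2 = 1.
By Parseval, this equals Σ |c_n|^2.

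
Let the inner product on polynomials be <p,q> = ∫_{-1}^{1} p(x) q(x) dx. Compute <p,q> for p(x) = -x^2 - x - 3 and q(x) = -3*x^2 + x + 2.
<p,q> = -34/5

Expand the product: p(x)·q(x) = 3*x^4 + 2*x^3 + 6*x^2 - 5*x - 6.
∫_{-1}^{1} of each monomial x^k gives [2/(k+1) if k even, 0 if k odd]. Integrating term-by-term (or equivalently evaluating the antiderivative F(x) = 3*x^5/5 + x^4/2 + 2*x^3 - 5*x^2/2 - 6*x at the endpoints):
  F(1) − F(−1) = -27/5 − (7/5) = -34/5.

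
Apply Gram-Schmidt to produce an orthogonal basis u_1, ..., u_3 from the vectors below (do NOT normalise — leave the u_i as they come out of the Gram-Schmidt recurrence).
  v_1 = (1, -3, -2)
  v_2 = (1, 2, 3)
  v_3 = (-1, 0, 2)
Orthogonal basis:
  u_1 = (1, -3, -2)
  u_2 = (25/14, -5/14, 10/7)
  u_3 = (-1, -1, 1)

Apply the Gram-Schmidt recurrence
  u_1 = v_1
  u_i = v_i − Σ_{j<i} ((v_i · u_j) / (u_j · u_j)) · u_j.

Step by step this gives:
  u_1 = (1, -3, -2)
  u_2 = (25/14, -5/14, 10/7)
  u_3 = (-1, -1, 1)

Orthogonality check:
  u_2 · u_1 = 0 (should be 0)
  u_3 · u_1 = 0 (should be 0)
  u_3 · u_2 = 0 (should be 0)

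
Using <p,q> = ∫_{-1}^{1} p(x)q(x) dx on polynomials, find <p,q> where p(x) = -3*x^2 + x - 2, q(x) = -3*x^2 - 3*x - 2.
<p,q> = 88/5

Expand the product: p(x)·q(x) = 9*x^4 + 6*x^3 + 9*x^2 + 4*x + 4.
∫_{-1}^{1} of each monomial x^k gives [2/(k+1) if k even, 0 if k odd]. Integrating term-by-term (or equivalently evaluating the antiderivative F(x) = 9*x^5/5 + 3*x^4/2 + 3*x^3 + 2*x^2 + 4*x at the endpoints):
  F(1) − F(−1) = 123/10 − (-53/10) = 88/5.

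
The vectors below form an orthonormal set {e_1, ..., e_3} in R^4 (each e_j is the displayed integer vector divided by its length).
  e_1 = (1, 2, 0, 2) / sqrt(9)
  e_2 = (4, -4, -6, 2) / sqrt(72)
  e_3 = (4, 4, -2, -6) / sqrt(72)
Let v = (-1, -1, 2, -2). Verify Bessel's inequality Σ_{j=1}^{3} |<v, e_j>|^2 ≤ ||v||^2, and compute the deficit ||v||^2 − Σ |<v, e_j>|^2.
Σ |<v, e_j>|^2 = 9; ||v||^2 = 10; deficit = 1

Write each e_j = u_j / sqrt(<u_j, u_j>) where u_j is the displayed integer vector. Then <v, e_j> = <v, u_j> / sqrt(<u_j, u_j>), so |<v, e_j>|^2 = <v, u_j>^2 / <u_j, u_j>.
Coefficients: <v, e_1> = -7/sqrt(9), <v, e_2> = -16/sqrt(72), <v, e_3> = 0/sqrt(72).
Square and sum: Σ |<v, e_j>|^2 = 9.
Compute ||v||^2 = v·v = 10.
Deficit = 10 − 9 = 1 ≥ 0, confirming Bessel's inequality. (The deficit equals ||v − Σ <v,e_j> e_j||^2, the squared distance from v to span{e_j}.)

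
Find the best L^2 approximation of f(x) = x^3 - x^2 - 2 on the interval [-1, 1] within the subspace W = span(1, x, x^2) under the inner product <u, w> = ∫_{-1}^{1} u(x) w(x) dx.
g(x) = -x^2 + 3*x/5 - 2

The best approximation g ∈ W is the orthogonal projection of f onto W. Writing g = a_0 + a_1 x + a_2 x^2, the coefficients solve the normal equations G · a = b where
  G_{ij} = <φ_i, φ_j> and b_i = <f, φ_i>, with φ_0 = 1, φ_1 = x, φ_2 = x^2.
G =
  [2, 0, 2/3]
  [0, 2/3, 0]
  [2/3, 0, 2/5],
b = (-14/3, 2/5, -26/15).
Solving gives a_0 = -2, a_1 = 3/5, a_2 = -1, so
  g(x) = -x^2 + 3*x/5 - 2.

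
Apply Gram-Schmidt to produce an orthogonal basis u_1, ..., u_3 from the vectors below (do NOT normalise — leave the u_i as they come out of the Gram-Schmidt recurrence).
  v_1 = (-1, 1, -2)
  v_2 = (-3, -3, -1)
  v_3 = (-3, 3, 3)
Orthogonal basis:
  u_1 = (-1, 1, -2)
  u_2 = (-8/3, -10/3, -1/3)
  u_3 = (-189/55, 27/11, 162/55)

Apply the Gram-Schmidt recurrence
  u_1 = v_1
  u_i = v_i − Σ_{j<i} ((v_i · u_j) / (u_j · u_j)) · u_j.

Step by step this gives:
  u_1 = (-1, 1, -2)
  u_2 = (-8/3, -10/3, -1/3)
  u_3 = (-189/55, 27/11, 162/55)

Orthogonality check:
  u_2 · u_1 = 0 (should be 0)
  u_3 · u_1 = 0 (should be 0)
  u_3 · u_2 = 0 (should be 0)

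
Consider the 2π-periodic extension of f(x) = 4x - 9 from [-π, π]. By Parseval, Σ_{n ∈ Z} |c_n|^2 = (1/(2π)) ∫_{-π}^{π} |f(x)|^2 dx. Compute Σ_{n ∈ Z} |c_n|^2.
Σ |c_n|^2 = 16π^2/3 + 81

Expand and integrate term by term over [-π, π]:
  ∫ (4x)^2 dx = 16·(2π^3/3); ∫ 2·4·(-9)·x dx = 0 (odd integrand); ∫ (-9)^2 dx = 81·2π.
So (1/(2π)) ∫_{-π}^{π} (4x - 9)^2 dx = 16π^2/3 + 81 = 16π^2/3 + 81.
Parseval ⇒ Σ |c_n|^2 = 16π^2/3 + 81.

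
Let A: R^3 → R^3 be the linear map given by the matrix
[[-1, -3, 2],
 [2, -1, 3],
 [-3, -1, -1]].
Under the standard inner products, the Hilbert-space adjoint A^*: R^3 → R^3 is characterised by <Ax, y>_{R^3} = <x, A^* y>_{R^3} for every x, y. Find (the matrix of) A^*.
A^* = A^T =
[[-1, 2, -3],
 [-3, -1, -1],
 [2, 3, -1]]

For real matrices with standard dot products, the defining identity <Ax, y> = <x, A^* y> gives (Ax)^T y = x^T (A^*) y, i.e. x^T A^T y = x^T (A^*) y. Since this holds for all x, y, we must have A^* = A^T. Therefore
A^* =
[[-1, 2, -3],
 [-3, -1, -1],
 [2, 3, -1]].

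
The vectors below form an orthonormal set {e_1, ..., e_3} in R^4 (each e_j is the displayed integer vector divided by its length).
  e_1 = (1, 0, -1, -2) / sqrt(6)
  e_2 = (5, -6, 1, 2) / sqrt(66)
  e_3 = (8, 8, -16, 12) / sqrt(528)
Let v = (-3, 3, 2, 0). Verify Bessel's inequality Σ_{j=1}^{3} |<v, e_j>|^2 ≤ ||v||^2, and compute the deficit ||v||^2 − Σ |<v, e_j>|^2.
Σ |<v, e_j>|^2 = 62/3; ||v||^2 = 22; deficit = 4/3

Write each e_j = u_j / sqrt(<u_j, u_j>) where u_j is the displayed integer vector. Then <v, e_j> = <v, u_j> / sqrt(<u_j, u_j>), so |<v, e_j>|^2 = <v, u_j>^2 / <u_j, u_j>.
Coefficients: <v, e_1> = -5/sqrt(6), <v, e_2> = -31/sqrt(66), <v, e_3> = -32/sqrt(528).
Square and sum: Σ |<v, e_j>|^2 = 62/3.
Compute ||v||^2 = v·v = 22.
Deficit = 22 − 62/3 = 4/3 ≥ 0, confirming Bessel's inequality. (The deficit equals ||v − Σ <v,e_j> e_j||^2, the squared distance from v to span{e_j}.)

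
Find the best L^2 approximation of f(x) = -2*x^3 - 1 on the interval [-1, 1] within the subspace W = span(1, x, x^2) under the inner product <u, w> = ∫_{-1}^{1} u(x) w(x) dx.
g(x) = -6*x/5 - 1

The best approximation g ∈ W is the orthogonal projection of f onto W. Writing g = a_0 + a_1 x + a_2 x^2, the coefficients solve the normal equations G · a = b where
  G_{ij} = <φ_i, φ_j> and b_i = <f, φ_i>, with φ_0 = 1, φ_1 = x, φ_2 = x^2.
G =
  [2, 0, 2/3]
  [0, 2/3, 0]
  [2/3, 0, 2/5],
b = (-2, -4/5, -2/3).
Solving gives a_0 = -1, a_1 = -6/5, a_2 = 0, so
  g(x) = -6*x/5 - 1.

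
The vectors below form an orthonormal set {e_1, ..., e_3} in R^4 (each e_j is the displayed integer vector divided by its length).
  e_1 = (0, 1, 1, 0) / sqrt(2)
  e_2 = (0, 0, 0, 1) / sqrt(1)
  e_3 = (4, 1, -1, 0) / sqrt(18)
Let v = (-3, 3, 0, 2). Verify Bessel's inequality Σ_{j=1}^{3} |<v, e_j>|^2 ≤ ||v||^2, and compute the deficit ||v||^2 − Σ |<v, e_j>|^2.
Σ |<v, e_j>|^2 = 13; ||v||^2 = 22; deficit = 9

Write each e_j = u_j / sqrt(<u_j, u_j>) where u_j is the displayed integer vector. Then <v, e_j> = <v, u_j> / sqrt(<u_j, u_j>), so |<v, e_j>|^2 = <v, u_j>^2 / <u_j, u_j>.
Coefficients: <v, e_1> = 3/sqrt(2), <v, e_2> = 2/sqrt(1), <v, e_3> = -9/sqrt(18).
Square and sum: Σ |<v, e_j>|^2 = 13.
Compute ||v||^2 = v·v = 22.
Deficit = 22 − 13 = 9 ≥ 0, confirming Bessel's inequality. (The deficit equals ||v − Σ <v,e_j> e_j||^2, the squared distance from v to span{e_j}.)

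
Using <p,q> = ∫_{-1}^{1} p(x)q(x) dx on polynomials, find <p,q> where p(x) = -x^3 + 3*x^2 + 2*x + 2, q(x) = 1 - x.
<p,q> = 76/15

Expand the product: p(x)·q(x) = x^4 - 4*x^3 + x^2 + 2.
∫_{-1}^{1} of each monomial x^k gives [2/(k+1) if k even, 0 if k odd]. Integrating term-by-term (or equivalently evaluating the antiderivative F(x) = x^5/5 - x^4 + x^3/3 + 2*x at the endpoints):
  F(1) − F(−1) = 23/15 − (-53/15) = 76/15.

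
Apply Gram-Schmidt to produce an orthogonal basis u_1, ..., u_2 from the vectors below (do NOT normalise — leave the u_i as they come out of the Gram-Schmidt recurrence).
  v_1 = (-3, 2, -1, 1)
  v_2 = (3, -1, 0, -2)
Orthogonal basis:
  u_1 = (-3, 2, -1, 1)
  u_2 = (2/5, 11/15, -13/15, -17/15)

Apply the Gram-Schmidt recurrence
  u_1 = v_1
  u_i = v_i − Σ_{j<i} ((v_i · u_j) / (u_j · u_j)) · u_j.

Step by step this gives:
  u_1 = (-3, 2, -1, 1)
  u_2 = (2/5, 11/15, -13/15, -17/15)

Orthogonality check:
  u_2 · u_1 = 0 (should be 0)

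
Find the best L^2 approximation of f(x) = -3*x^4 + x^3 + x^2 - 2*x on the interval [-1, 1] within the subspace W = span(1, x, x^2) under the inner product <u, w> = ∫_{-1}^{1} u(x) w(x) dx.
g(x) = -11*x^2/7 - 7*x/5 + 9/35

The best approximation g ∈ W is the orthogonal projection of f onto W. Writing g = a_0 + a_1 x + a_2 x^2, the coefficients solve the normal equations G · a = b where
  G_{ij} = <φ_i, φ_j> and b_i = <f, φ_i>, with φ_0 = 1, φ_1 = x, φ_2 = x^2.
G =
  [2, 0, 2/3]
  [0, 2/3, 0]
  [2/3, 0, 2/5],
b = (-8/15, -14/15, -16/35).
Solving gives a_0 = 9/35, a_1 = -7/5, a_2 = -11/7, so
  g(x) = -11*x^2/7 - 7*x/5 + 9/35.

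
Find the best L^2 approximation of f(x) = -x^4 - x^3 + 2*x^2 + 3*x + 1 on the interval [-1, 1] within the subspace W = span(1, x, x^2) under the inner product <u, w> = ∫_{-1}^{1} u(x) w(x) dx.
g(x) = 8*x^2/7 + 12*x/5 + 38/35

The best approximation g ∈ W is the orthogonal projection of f onto W. Writing g = a_0 + a_1 x + a_2 x^2, the coefficients solve the normal equations G · a = b where
  G_{ij} = <φ_i, φ_j> and b_i = <f, φ_i>, with φ_0 = 1, φ_1 = x, φ_2 = x^2.
G =
  [2, 0, 2/3]
  [0, 2/3, 0]
  [2/3, 0, 2/5],
b = (44/15, 8/5, 124/105).
Solving gives a_0 = 38/35, a_1 = 12/5, a_2 = 8/7, so
  g(x) = 8*x^2/7 + 12*x/5 + 38/35.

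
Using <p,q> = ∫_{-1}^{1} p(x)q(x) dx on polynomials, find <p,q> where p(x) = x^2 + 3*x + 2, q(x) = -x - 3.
<p,q> = -16

Expand the product: p(x)·q(x) = -x^3 - 6*x^2 - 11*x - 6.
∫_{-1}^{1} of each monomial x^k gives [2/(k+1) if k even, 0 if k odd]. Integrating term-by-term (or equivalently evaluating the antiderivative F(x) = -x^4/4 - 2*x^3 - 11*x^2/2 - 6*x at the endpoints):
  F(1) − F(−1) = -55/4 − (9/4) = -16.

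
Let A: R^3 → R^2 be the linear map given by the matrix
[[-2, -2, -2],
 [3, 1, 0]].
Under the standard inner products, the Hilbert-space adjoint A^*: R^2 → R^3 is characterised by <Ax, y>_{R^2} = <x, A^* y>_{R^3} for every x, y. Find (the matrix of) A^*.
A^* = A^T =
[[-2, 3],
 [-2, 1],
 [-2, 0]]

For real matrices with standard dot products, the defining identity <Ax, y> = <x, A^* y> gives (Ax)^T y = x^T (A^*) y, i.e. x^T A^T y = x^T (A^*) y. Since this holds for all x, y, we must have A^* = A^T. Therefore
A^* =
[[-2, 3],
 [-2, 1],
 [-2, 0]].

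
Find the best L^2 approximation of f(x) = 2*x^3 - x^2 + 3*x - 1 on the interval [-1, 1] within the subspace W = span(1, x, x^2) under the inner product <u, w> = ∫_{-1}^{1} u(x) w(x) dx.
g(x) = -x^2 + 21*x/5 - 1

The best approximation g ∈ W is the orthogonal projection of f onto W. Writing g = a_0 + a_1 x + a_2 x^2, the coefficients solve the normal equations G · a = b where
  G_{ij} = <φ_i, φ_j> and b_i = <f, φ_i>, with φ_0 = 1, φ_1 = x, φ_2 = x^2.
G =
  [2, 0, 2/3]
  [0, 2/3, 0]
  [2/3, 0, 2/5],
b = (-8/3, 14/5, -16/15).
Solving gives a_0 = -1, a_1 = 21/5, a_2 = -1, so
  g(x) = -x^2 + 21*x/5 - 1.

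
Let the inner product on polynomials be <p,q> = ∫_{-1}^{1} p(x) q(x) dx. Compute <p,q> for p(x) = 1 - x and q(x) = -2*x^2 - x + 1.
<p,q> = 4/3

Expand the product: p(x)·q(x) = 2*x^3 - x^2 - 2*x + 1.
∫_{-1}^{1} of each monomial x^k gives [2/(k+1) if k even, 0 if k odd]. Integrating term-by-term (or equivalently evaluating the antiderivative F(x) = x^4/2 - x^3/3 - x^2 + x at the endpoints):
  F(1) − F(−1) = 1/6 − (-7/6) = 4/3.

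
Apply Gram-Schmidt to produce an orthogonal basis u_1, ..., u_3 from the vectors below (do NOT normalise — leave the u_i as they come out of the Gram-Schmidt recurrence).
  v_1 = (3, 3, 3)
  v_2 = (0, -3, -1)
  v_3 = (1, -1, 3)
Orthogonal basis:
  u_1 = (3, 3, 3)
  u_2 = (4/3, -5/3, 1/3)
  u_3 = (-8/7, -4/7, 12/7)

Apply the Gram-Schmidt recurrence
  u_1 = v_1
  u_i = v_i − Σ_{j<i} ((v_i · u_j) / (u_j · u_j)) · u_j.

Step by step this gives:
  u_1 = (3, 3, 3)
  u_2 = (4/3, -5/3, 1/3)
  u_3 = (-8/7, -4/7, 12/7)

Orthogonality check:
  u_2 · u_1 = 0 (should be 0)
  u_3 · u_1 = 0 (should be 0)
  u_3 · u_2 = 0 (should be 0)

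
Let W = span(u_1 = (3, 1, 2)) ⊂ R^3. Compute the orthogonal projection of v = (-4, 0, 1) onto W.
proj_W(v) = (-15/7, -5/7, -10/7)

Set up U = [u_1 | ... | u_1] ∈ R^(3×1). The projector onto W = col(U) is P = U (U^T U)^(-1) U^T.
Compute U^T U =
  [14],
and U^T v = (-10).
Solve U^T U · c = U^T v for the coefficients: c = (-5/7). The projection is proj_W(v) = U c.
Check: (v - proj_W(v)) · u_1 = 0  (should be 0).
Result: proj_W(v) = (-15/7, -5/7, -10/7).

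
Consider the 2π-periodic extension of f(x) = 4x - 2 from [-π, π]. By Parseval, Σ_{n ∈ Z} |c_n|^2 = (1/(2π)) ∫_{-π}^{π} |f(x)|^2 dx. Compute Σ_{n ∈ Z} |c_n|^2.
Σ |c_n|^2 = 16π^2/3 + 4

Expand and integrate term by term over [-π, π]:
  ∫ (4x)^2 dx = 16·(2π^3/3); ∫ 2·4·(-2)·x dx = 0 (odd integrand); ∫ (-2)^2 dx = 4·2π.
So (1/(2π)) ∫_{-π}^{π} (4x - 2)^2 dx = 16π^2/3 + 4 = 16π^2/3 + 4.
Parseval ⇒ Σ |c_n|^2 = 16π^2/3 + 4.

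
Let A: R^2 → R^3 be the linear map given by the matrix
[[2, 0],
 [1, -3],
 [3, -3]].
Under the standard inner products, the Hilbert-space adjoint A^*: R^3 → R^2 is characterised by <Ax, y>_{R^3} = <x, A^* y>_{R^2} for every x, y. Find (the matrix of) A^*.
A^* = A^T =
[[2, 1, 3],
 [0, -3, -3]]

For real matrices with standard dot products, the defining identity <Ax, y> = <x, A^* y> gives (Ax)^T y = x^T (A^*) y, i.e. x^T A^T y = x^T (A^*) y. Since this holds for all x, y, we must have A^* = A^T. Therefore
A^* =
[[2, 1, 3],
 [0, -3, -3]].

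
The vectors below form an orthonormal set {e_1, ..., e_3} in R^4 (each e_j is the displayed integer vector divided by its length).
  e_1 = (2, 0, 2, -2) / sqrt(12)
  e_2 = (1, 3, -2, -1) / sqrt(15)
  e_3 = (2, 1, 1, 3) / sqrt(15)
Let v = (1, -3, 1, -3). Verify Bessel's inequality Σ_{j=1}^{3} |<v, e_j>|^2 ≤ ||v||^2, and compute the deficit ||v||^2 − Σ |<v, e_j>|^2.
Σ |<v, e_j>|^2 = 17; ||v||^2 = 20; deficit = 3

Write each e_j = u_j / sqrt(<u_j, u_j>) where u_j is the displayed integer vector. Then <v, e_j> = <v, u_j> / sqrt(<u_j, u_j>), so |<v, e_j>|^2 = <v, u_j>^2 / <u_j, u_j>.
Coefficients: <v, e_1> = 10/sqrt(12), <v, e_2> = -7/sqrt(15), <v, e_3> = -9/sqrt(15).
Square and sum: Σ |<v, e_j>|^2 = 17.
Compute ||v||^2 = v·v = 20.
Deficit = 20 − 17 = 3 ≥ 0, confirming Bessel's inequality. (The deficit equals ||v − Σ <v,e_j> e_j||^2, the squared distance from v to span{e_j}.)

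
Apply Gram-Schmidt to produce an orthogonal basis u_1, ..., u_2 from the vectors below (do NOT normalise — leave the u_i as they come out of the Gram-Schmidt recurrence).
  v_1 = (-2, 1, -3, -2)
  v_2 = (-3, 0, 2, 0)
Orthogonal basis:
  u_1 = (-2, 1, -3, -2)
  u_2 = (-3, 0, 2, 0)

Apply the Gram-Schmidt recurrence
  u_1 = v_1
  u_i = v_i − Σ_{j<i} ((v_i · u_j) / (u_j · u_j)) · u_j.

Step by step this gives:
  u_1 = (-2, 1, -3, -2)
  u_2 = (-3, 0, 2, 0)

Orthogonality check:
  u_2 · u_1 = 0 (should be 0)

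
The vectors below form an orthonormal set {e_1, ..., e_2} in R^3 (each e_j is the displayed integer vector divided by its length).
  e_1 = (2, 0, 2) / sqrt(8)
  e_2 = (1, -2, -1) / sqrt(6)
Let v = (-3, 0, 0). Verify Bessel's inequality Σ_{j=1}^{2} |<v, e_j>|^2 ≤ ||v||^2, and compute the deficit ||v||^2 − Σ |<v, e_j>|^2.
Σ |<v, e_j>|^2 = 6; ||v||^2 = 9; deficit = 3

Write each e_j = u_j / sqrt(<u_j, u_j>) where u_j is the displayed integer vector. Then <v, e_j> = <v, u_j> / sqrt(<u_j, u_j>), so |<v, e_j>|^2 = <v, u_j>^2 / <u_j, u_j>.
Coefficients: <v, e_1> = -6/sqrt(8), <v, e_2> = -3/sqrt(6).
Square and sum: Σ |<v, e_j>|^2 = 6.
Compute ||v||^2 = v·v = 9.
Deficit = 9 − 6 = 3 ≥ 0, confirming Bessel's inequality. (The deficit equals ||v − Σ <v,e_j> e_j||^2, the squared distance from v to span{e_j}.)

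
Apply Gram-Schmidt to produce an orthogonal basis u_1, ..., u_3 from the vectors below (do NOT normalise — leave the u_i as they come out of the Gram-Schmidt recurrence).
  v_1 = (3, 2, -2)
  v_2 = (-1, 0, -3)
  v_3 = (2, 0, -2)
Orthogonal basis:
  u_1 = (3, 2, -2)
  u_2 = (-26/17, -6/17, -45/17)
  u_3 = (96/161, -176/161, -32/161)

Apply the Gram-Schmidt recurrence
  u_1 = v_1
  u_i = v_i − Σ_{j<i} ((v_i · u_j) / (u_j · u_j)) · u_j.

Step by step this gives:
  u_1 = (3, 2, -2)
  u_2 = (-26/17, -6/17, -45/17)
  u_3 = (96/161, -176/161, -32/161)

Orthogonality check:
  u_2 · u_1 = 0 (should be 0)
  u_3 · u_1 = 0 (should be 0)
  u_3 · u_2 = 0 (should be 0)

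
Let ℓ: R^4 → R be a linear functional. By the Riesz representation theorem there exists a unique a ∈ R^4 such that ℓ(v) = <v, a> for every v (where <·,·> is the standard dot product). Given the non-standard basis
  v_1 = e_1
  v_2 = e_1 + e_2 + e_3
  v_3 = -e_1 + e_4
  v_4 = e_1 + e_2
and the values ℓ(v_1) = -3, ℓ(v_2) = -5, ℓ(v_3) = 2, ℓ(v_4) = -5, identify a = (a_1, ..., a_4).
a = (-3, -2, 0, -1)

Write a = (a_1, ..., a_4) in the standard basis. For each basis vector v_i, ℓ(v_i) = <v_i, a> is a linear equation in the a_j's. Collect the n equations into a matrix system V a = ℓ, where row i of V is v_i (expressed in the standard basis). Since V is invertible (lower-triangular with 1s on the diagonal, up to permutation), solve by back-substitution:
  V =
[[1, 0, 0, 0],
 [1, 1, 1, 0],
 [-1, 0, 0, 1],
 [1, 1, 0, 0]]
  V a = (-3, -5, 2, -5)
Solving gives a = (-3, -2, 0, -1).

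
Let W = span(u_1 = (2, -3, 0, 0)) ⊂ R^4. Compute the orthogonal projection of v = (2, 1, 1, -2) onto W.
proj_W(v) = (2/13, -3/13, 0, 0)

Set up U = [u_1 | ... | u_1] ∈ R^(4×1). The projector onto W = col(U) is P = U (U^T U)^(-1) U^T.
Compute U^T U =
  [13],
and U^T v = (1).
Solve U^T U · c = U^T v for the coefficients: c = (1/13). The projection is proj_W(v) = U c.
Check: (v - proj_W(v)) · u_1 = 0  (should be 0).
Result: proj_W(v) = (2/13, -3/13, 0, 0).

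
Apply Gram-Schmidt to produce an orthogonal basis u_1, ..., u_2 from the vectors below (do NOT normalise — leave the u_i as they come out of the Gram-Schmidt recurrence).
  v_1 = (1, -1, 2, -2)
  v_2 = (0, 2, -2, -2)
Orthogonal basis:
  u_1 = (1, -1, 2, -2)
  u_2 = (1/5, 9/5, -8/5, -12/5)

Apply the Gram-Schmidt recurrence
  u_1 = v_1
  u_i = v_i − Σ_{j<i} ((v_i · u_j) / (u_j · u_j)) · u_j.

Step by step this gives:
  u_1 = (1, -1, 2, -2)
  u_2 = (1/5, 9/5, -8/5, -12/5)

Orthogonality check:
  u_2 · u_1 = 0 (should be 0)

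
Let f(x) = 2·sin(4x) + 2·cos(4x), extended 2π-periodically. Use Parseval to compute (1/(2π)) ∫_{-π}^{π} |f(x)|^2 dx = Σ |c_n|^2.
Σ |c_n|^2 = 4

Expand |f|^2 and use orthogonality of {sin(nx), cos(mx)} on [-π, π]:
  ∫_{-π}^{π} sin(nx)^2 dx = π, ∫ cos(mx)^2 dx = π, and cross terms integrate to 0.
So ∫_{-π}^{π} f(x)^2 dx = 2^2 · π + 2^2 · π = (4 + 4)π.
Divide by 2π: (4 + 4)/2 = 4.
By Parseval, this equals Σ |c_n|^2.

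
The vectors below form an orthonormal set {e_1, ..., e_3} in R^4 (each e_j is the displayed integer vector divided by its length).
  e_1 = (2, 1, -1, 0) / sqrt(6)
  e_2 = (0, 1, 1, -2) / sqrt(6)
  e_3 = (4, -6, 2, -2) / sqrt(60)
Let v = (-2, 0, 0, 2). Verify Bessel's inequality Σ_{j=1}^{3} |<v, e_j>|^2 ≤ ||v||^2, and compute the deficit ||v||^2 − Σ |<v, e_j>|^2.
Σ |<v, e_j>|^2 = 116/15; ||v||^2 = 8; deficit = 4/15

Write each e_j = u_j / sqrt(<u_j, u_j>) where u_j is the displayed integer vector. Then <v, e_j> = <v, u_j> / sqrt(<u_j, u_j>), so |<v, e_j>|^2 = <v, u_j>^2 / <u_j, u_j>.
Coefficients: <v, e_1> = -4/sqrt(6), <v, e_2> = -4/sqrt(6), <v, e_3> = -12/sqrt(60).
Square and sum: Σ |<v, e_j>|^2 = 116/15.
Compute ||v||^2 = v·v = 8.
Deficit = 8 − 116/15 = 4/15 ≥ 0, confirming Bessel's inequality. (The deficit equals ||v − Σ <v,e_j> e_j||^2, the squared distance from v to span{e_j}.)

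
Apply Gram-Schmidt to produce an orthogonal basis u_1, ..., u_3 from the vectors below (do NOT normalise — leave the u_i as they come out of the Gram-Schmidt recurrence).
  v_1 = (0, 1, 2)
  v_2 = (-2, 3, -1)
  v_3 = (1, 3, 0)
Orthogonal basis:
  u_1 = (0, 1, 2)
  u_2 = (-2, 14/5, -7/5)
  u_3 = (133/69, 76/69, -38/69)

Apply the Gram-Schmidt recurrence
  u_1 = v_1
  u_i = v_i − Σ_{j<i} ((v_i · u_j) / (u_j · u_j)) · u_j.

Step by step this gives:
  u_1 = (0, 1, 2)
  u_2 = (-2, 14/5, -7/5)
  u_3 = (133/69, 76/69, -38/69)

Orthogonality check:
  u_2 · u_1 = 0 (should be 0)
  u_3 · u_1 = 0 (should be 0)
  u_3 · u_2 = 0 (should be 0)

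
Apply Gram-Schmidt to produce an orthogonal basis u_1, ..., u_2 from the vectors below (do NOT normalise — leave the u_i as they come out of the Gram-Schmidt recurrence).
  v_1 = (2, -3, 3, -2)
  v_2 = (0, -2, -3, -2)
Orthogonal basis:
  u_1 = (2, -3, 3, -2)
  u_2 = (-1/13, -49/26, -81/26, -25/13)

Apply the Gram-Schmidt recurrence
  u_1 = v_1
  u_i = v_i − Σ_{j<i} ((v_i · u_j) / (u_j · u_j)) · u_j.

Step by step this gives:
  u_1 = (2, -3, 3, -2)
  u_2 = (-1/13, -49/26, -81/26, -25/13)

Orthogonality check:
  u_2 · u_1 = 0 (should be 0)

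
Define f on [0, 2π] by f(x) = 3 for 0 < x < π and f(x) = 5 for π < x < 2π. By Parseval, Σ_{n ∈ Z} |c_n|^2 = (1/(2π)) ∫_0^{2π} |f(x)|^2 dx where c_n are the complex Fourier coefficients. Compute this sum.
Σ |c_n|^2 = 17

Parseval equates the L^2 energy of f (normalised by 1/(2π)) with the ℓ^2 sum of its Fourier coefficients: (1/(2π)) ∫_0^{2π} |f|^2 = Σ |c_n|^2.
Compute the left side: (1/(2π)) [∫_0^π 3^2 dx + ∫_π^{2π} 5^2 dx] = (1/(2π)) · (9π + 25π) = (9 + 25)/2 = 17.
So Σ_{n ∈ Z} |c_n|^2 = 17.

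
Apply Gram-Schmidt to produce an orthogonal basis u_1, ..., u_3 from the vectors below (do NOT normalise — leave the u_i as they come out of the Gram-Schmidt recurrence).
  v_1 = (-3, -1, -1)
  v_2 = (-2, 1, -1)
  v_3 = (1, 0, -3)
Orthogonal basis:
  u_1 = (-3, -1, -1)
  u_2 = (-4/11, 17/11, -5/11)
  u_3 = (17/15, -17/30, -17/6)

Apply the Gram-Schmidt recurrence
  u_1 = v_1
  u_i = v_i − Σ_{j<i} ((v_i · u_j) / (u_j · u_j)) · u_j.

Step by step this gives:
  u_1 = (-3, -1, -1)
  u_2 = (-4/11, 17/11, -5/11)
  u_3 = (17/15, -17/30, -17/6)

Orthogonality check:
  u_2 · u_1 = 0 (should be 0)
  u_3 · u_1 = 0 (should be 0)
  u_3 · u_2 = 0 (should be 0)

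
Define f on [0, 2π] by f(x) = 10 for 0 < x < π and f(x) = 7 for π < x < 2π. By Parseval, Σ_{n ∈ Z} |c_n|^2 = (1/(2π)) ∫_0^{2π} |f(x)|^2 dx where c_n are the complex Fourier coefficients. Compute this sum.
Σ |c_n|^2 = 149/2

Parseval equates the L^2 energy of f (normalised by 1/(2π)) with the ℓ^2 sum of its Fourier coefficients: (1/(2π)) ∫_0^{2π} |f|^2 = Σ |c_n|^2.
Compute the left side: (1/(2π)) [∫_0^π 10^2 dx + ∫_π^{2π} 7^2 dx] = (1/(2π)) · (100π + 49π) = (100 + 49)/2 = 149/2.
So Σ_{n ∈ Z} |c_n|^2 = 149/2.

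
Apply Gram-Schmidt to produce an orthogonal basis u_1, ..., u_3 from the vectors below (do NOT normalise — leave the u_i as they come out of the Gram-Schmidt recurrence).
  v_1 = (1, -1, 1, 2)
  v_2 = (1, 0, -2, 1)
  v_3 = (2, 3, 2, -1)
Orthogonal basis:
  u_1 = (1, -1, 1, 2)
  u_2 = (6/7, 1/7, -15/7, 5/7)
  u_3 = (105/41, 120/41, 45/41, -15/41)

Apply the Gram-Schmidt recurrence
  u_1 = v_1
  u_i = v_i − Σ_{j<i} ((v_i · u_j) / (u_j · u_j)) · u_j.

Step by step this gives:
  u_1 = (1, -1, 1, 2)
  u_2 = (6/7, 1/7, -15/7, 5/7)
  u_3 = (105/41, 120/41, 45/41, -15/41)

Orthogonality check:
  u_2 · u_1 = 0 (should be 0)
  u_3 · u_1 = 0 (should be 0)
  u_3 · u_2 = 0 (should be 0)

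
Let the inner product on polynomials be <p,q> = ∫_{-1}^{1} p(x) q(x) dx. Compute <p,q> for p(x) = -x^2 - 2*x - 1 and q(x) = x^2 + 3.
<p,q> = -136/15

Expand the product: p(x)·q(x) = -x^4 - 2*x^3 - 4*x^2 - 6*x - 3.
∫_{-1}^{1} of each monomial x^k gives [2/(k+1) if k even, 0 if k odd]. Integrating term-by-term (or equivalently evaluating the antiderivative F(x) = -x^5/5 - x^4/2 - 4*x^3/3 - 3*x^2 - 3*x at the endpoints):
  F(1) − F(−1) = -241/30 − (31/30) = -136/15.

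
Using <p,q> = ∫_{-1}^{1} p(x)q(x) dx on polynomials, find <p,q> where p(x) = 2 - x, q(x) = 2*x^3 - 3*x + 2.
<p,q> = 46/5

Expand the product: p(x)·q(x) = -2*x^4 + 4*x^3 + 3*x^2 - 8*x + 4.
∫_{-1}^{1} of each monomial x^k gives [2/(k+1) if k even, 0 if k odd]. Integrating term-by-term (or equivalently evaluating the antiderivative F(x) = -2*x^5/5 + x^4 + x^3 - 4*x^2 + 4*x at the endpoints):
  F(1) − F(−1) = 8/5 − (-38/5) = 46/5.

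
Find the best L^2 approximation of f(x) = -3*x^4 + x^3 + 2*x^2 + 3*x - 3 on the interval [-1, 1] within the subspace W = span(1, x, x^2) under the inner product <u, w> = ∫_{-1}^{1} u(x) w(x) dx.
g(x) = -4*x^2/7 + 18*x/5 - 96/35

The best approximation g ∈ W is the orthogonal projection of f onto W. Writing g = a_0 + a_1 x + a_2 x^2, the coefficients solve the normal equations G · a = b where
  G_{ij} = <φ_i, φ_j> and b_i = <f, φ_i>, with φ_0 = 1, φ_1 = x, φ_2 = x^2.
G =
  [2, 0, 2/3]
  [0, 2/3, 0]
  [2/3, 0, 2/5],
b = (-88/15, 12/5, -72/35).
Solving gives a_0 = -96/35, a_1 = 18/5, a_2 = -4/7, so
  g(x) = -4*x^2/7 + 18*x/5 - 96/35.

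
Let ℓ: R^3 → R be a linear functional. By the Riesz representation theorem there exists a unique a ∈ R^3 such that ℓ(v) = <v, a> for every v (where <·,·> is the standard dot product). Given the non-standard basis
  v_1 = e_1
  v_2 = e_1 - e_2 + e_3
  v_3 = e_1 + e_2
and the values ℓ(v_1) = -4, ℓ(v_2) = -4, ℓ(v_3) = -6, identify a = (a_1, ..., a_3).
a = (-4, -2, -2)

Write a = (a_1, ..., a_3) in the standard basis. For each basis vector v_i, ℓ(v_i) = <v_i, a> is a linear equation in the a_j's. Collect the n equations into a matrix system V a = ℓ, where row i of V is v_i (expressed in the standard basis). Since V is invertible (lower-triangular with 1s on the diagonal, up to permutation), solve by back-substitution:
  V =
[[1, 0, 0],
 [1, -1, 1],
 [1, 1, 0]]
  V a = (-4, -4, -6)
Solving gives a = (-4, -2, -2).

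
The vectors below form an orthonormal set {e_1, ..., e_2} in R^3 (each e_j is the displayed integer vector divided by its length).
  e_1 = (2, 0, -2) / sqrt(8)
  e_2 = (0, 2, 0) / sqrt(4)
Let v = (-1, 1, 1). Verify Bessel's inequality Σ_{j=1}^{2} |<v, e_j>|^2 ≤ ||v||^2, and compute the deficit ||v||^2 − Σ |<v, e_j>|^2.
Σ |<v, e_j>|^2 = 3; ||v||^2 = 3; deficit = 0

Write each e_j = u_j / sqrt(<u_j, u_j>) where u_j is the displayed integer vector. Then <v, e_j> = <v, u_j> / sqrt(<u_j, u_j>), so |<v, e_j>|^2 = <v, u_j>^2 / <u_j, u_j>.
Coefficients: <v, e_1> = -4/sqrt(8), <v, e_2> = 2/sqrt(4).
Square and sum: Σ |<v, e_j>|^2 = 3.
Compute ||v||^2 = v·v = 3.
Deficit = 3 − 3 = 0 ≥ 0, confirming Bessel's inequality. (The deficit equals ||v − Σ <v,e_j> e_j||^2, the squared distance from v to span{e_j}.)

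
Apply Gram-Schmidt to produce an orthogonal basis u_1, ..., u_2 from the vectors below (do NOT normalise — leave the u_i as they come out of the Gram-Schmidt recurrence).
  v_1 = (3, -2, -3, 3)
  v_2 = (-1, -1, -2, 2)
Orthogonal basis:
  u_1 = (3, -2, -3, 3)
  u_2 = (-64/31, -9/31, -29/31, 29/31)

Apply the Gram-Schmidt recurrence
  u_1 = v_1
  u_i = v_i − Σ_{j<i} ((v_i · u_j) / (u_j · u_j)) · u_j.

Step by step this gives:
  u_1 = (3, -2, -3, 3)
  u_2 = (-64/31, -9/31, -29/31, 29/31)

Orthogonality check:
  u_2 · u_1 = 0 (should be 0)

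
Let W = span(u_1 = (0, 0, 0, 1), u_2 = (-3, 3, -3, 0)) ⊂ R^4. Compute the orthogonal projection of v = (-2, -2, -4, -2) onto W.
proj_W(v) = (-4/3, 4/3, -4/3, -2)

Set up U = [u_1 | ... | u_2] ∈ R^(4×2). The projector onto W = col(U) is P = U (U^T U)^(-1) U^T.
Compute U^T U =
  [1, 0]
  [0, 27],
and U^T v = (-2, 12).
Solve U^T U · c = U^T v for the coefficients: c = (-2, 4/9). The projection is proj_W(v) = U c.
Check: (v - proj_W(v)) · u_1 = 0  (should be 0).
Check: (v - proj_W(v)) · u_2 = 0  (should be 0).
Result: proj_W(v) = (-4/3, 4/3, -4/3, -2).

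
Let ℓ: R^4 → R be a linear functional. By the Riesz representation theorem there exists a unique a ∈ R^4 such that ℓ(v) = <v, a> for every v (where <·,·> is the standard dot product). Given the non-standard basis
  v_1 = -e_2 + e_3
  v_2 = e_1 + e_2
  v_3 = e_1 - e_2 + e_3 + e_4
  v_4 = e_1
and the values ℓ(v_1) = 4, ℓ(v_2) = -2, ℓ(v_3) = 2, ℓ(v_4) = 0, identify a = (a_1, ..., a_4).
a = (0, -2, 2, -2)

Write a = (a_1, ..., a_4) in the standard basis. For each basis vector v_i, ℓ(v_i) = <v_i, a> is a linear equation in the a_j's. Collect the n equations into a matrix system V a = ℓ, where row i of V is v_i (expressed in the standard basis). Since V is invertible (lower-triangular with 1s on the diagonal, up to permutation), solve by back-substitution:
  V =
[[0, -1, 1, 0],
 [1, 1, 0, 0],
 [1, -1, 1, 1],
 [1, 0, 0, 0]]
  V a = (4, -2, 2, 0)
Solving gives a = (0, -2, 2, -2).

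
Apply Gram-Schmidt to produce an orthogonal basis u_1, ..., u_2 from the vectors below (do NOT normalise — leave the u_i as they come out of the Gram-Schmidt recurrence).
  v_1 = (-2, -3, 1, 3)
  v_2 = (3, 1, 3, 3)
Orthogonal basis:
  u_1 = (-2, -3, 1, 3)
  u_2 = (75/23, 32/23, 66/23, 60/23)

Apply the Gram-Schmidt recurrence
  u_1 = v_1
  u_i = v_i − Σ_{j<i} ((v_i · u_j) / (u_j · u_j)) · u_j.

Step by step this gives:
  u_1 = (-2, -3, 1, 3)
  u_2 = (75/23, 32/23, 66/23, 60/23)

Orthogonality check:
  u_2 · u_1 = 0 (should be 0)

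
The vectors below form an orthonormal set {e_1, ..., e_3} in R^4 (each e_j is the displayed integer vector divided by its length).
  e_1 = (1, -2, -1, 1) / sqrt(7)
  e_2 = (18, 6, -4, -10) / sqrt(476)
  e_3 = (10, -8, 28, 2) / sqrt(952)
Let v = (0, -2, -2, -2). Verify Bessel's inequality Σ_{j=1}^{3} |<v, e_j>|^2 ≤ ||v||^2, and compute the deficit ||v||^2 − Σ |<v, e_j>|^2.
Σ |<v, e_j>|^2 = 34/7; ||v||^2 = 12; deficit = 50/7

Write each e_j = u_j / sqrt(<u_j, u_j>) where u_j is the displayed integer vector. Then <v, e_j> = <v, u_j> / sqrt(<u_j, u_j>), so |<v, e_j>|^2 = <v, u_j>^2 / <u_j, u_j>.
Coefficients: <v, e_1> = 4/sqrt(7), <v, e_2> = 16/sqrt(476), <v, e_3> = -44/sqrt(952).
Square and sum: Σ |<v, e_j>|^2 = 34/7.
Compute ||v||^2 = v·v = 12.
Deficit = 12 − 34/7 = 50/7 ≥ 0, confirming Bessel's inequality. (The deficit equals ||v − Σ <v,e_j> e_j||^2, the squared distance from v to span{e_j}.)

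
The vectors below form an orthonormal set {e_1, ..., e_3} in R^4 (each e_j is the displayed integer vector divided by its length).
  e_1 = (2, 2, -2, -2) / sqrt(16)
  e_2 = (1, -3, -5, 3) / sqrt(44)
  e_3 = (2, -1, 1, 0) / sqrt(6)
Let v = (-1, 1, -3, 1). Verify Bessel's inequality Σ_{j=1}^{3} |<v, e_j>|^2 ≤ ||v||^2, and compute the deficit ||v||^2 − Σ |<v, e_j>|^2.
Σ |<v, e_j>|^2 = 126/11; ||v||^2 = 12; deficit = 6/11

Write each e_j = u_j / sqrt(<u_j, u_j>) where u_j is the displayed integer vector. Then <v, e_j> = <v, u_j> / sqrt(<u_j, u_j>), so |<v, e_j>|^2 = <v, u_j>^2 / <u_j, u_j>.
Coefficients: <v, e_1> = 4/sqrt(16), <v, e_2> = 14/sqrt(44), <v, e_3> = -6/sqrt(6).
Square and sum: Σ |<v, e_j>|^2 = 126/11.
Compute ||v||^2 = v·v = 12.
Deficit = 12 − 126/11 = 6/11 ≥ 0, confirming Bessel's inequality. (The deficit equals ||v − Σ <v,e_j> e_j||^2, the squared distance from v to span{e_j}.)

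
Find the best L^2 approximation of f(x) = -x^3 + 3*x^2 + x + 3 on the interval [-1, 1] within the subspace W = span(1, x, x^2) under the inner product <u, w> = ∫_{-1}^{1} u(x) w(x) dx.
g(x) = 3*x^2 + 2*x/5 + 3

The best approximation g ∈ W is the orthogonal projection of f onto W. Writing g = a_0 + a_1 x + a_2 x^2, the coefficients solve the normal equations G · a = b where
  G_{ij} = <φ_i, φ_j> and b_i = <f, φ_i>, with φ_0 = 1, φ_1 = x, φ_2 = x^2.
G =
  [2, 0, 2/3]
  [0, 2/3, 0]
  [2/3, 0, 2/5],
b = (8, 4/15, 16/5).
Solving gives a_0 = 3, a_1 = 2/5, a_2 = 3, so
  g(x) = 3*x^2 + 2*x/5 + 3.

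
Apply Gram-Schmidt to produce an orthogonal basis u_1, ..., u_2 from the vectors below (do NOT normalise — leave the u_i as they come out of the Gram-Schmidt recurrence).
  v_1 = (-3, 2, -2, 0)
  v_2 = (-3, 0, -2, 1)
Orthogonal basis:
  u_1 = (-3, 2, -2, 0)
  u_2 = (-12/17, -26/17, -8/17, 1)

Apply the Gram-Schmidt recurrence
  u_1 = v_1
  u_i = v_i − Σ_{j<i} ((v_i · u_j) / (u_j · u_j)) · u_j.

Step by step this gives:
  u_1 = (-3, 2, -2, 0)
  u_2 = (-12/17, -26/17, -8/17, 1)

Orthogonality check:
  u_2 · u_1 = 0 (should be 0)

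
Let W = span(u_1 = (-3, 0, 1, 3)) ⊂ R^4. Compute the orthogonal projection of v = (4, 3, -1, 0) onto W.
proj_W(v) = (39/19, 0, -13/19, -39/19)

Set up U = [u_1 | ... | u_1] ∈ R^(4×1). The projector onto W = col(U) is P = U (U^T U)^(-1) U^T.
Compute U^T U =
  [19],
and U^T v = (-13).
Solve U^T U · c = U^T v for the coefficients: c = (-13/19). The projection is proj_W(v) = U c.
Check: (v - proj_W(v)) · u_1 = 0  (should be 0).
Result: proj_W(v) = (39/19, 0, -13/19, -39/19).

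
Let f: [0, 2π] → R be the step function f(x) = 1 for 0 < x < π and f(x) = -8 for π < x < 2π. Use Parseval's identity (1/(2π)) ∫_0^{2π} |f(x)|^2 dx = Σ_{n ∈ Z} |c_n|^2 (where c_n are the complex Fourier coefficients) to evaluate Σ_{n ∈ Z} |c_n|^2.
Σ |c_n|^2 = 65/2

Parseval equates the L^2 energy of f (normalised by 1/(2π)) with the ℓ^2 sum of its Fourier coefficients: (1/(2π)) ∫_0^{2π} |f|^2 = Σ |c_n|^2.
Compute the left side: (1/(2π)) [∫_0^π 1^2 dx + ∫_π^{2π} (-8)^2 dx] = (1/(2π)) · (1π + 64π) = (1 + 64)/2 = 65/2.
So Σ_{n ∈ Z} |c_n|^2 = 65/2.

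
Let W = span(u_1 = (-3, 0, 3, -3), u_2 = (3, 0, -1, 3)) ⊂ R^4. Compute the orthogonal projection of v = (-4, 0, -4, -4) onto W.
proj_W(v) = (-4, 0, -4, -4)

Set up U = [u_1 | ... | u_2] ∈ R^(4×2). The projector onto W = col(U) is P = U (U^T U)^(-1) U^T.
Compute U^T U =
  [27, -21]
  [-21, 19],
and U^T v = (12, -20).
Solve U^T U · c = U^T v for the coefficients: c = (-8/3, -4). The projection is proj_W(v) = U c.
Check: (v - proj_W(v)) · u_1 = 0  (should be 0).
Check: (v - proj_W(v)) · u_2 = 0  (should be 0).
Result: proj_W(v) = (-4, 0, -4, -4).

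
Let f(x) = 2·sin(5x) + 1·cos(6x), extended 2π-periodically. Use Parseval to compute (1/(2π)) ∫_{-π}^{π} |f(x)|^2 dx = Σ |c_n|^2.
Σ |c_n|^2 = 5/2

Expand |f|^2 and use orthogonality of {sin(nx), cos(mx)} on [-π, π]:
  ∫_{-π}^{π} sin(nx)^2 dx = π, ∫ cos(mx)^2 dx = π, and cross terms integrate to 0.
So ∫_{-π}^{π} f(x)^2 dx = 2^2 · π + 1^2 · π = (4 + 1)π.
Divide by 2π: (4 + 1)/2 = 5/2.
By Parseval, this equals Σ |c_n|^2.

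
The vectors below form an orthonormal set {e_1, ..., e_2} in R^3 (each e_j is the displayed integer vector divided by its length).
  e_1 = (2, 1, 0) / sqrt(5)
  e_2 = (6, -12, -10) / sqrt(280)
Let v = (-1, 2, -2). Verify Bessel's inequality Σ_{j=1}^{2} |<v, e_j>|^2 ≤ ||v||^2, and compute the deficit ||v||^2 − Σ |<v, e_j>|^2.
Σ |<v, e_j>|^2 = 5/14; ||v||^2 = 9; deficit = 121/14

Write each e_j = u_j / sqrt(<u_j, u_j>) where u_j is the displayed integer vector. Then <v, e_j> = <v, u_j> / sqrt(<u_j, u_j>), so |<v, e_j>|^2 = <v, u_j>^2 / <u_j, u_j>.
Coefficients: <v, e_1> = 0/sqrt(5), <v, e_2> = -10/sqrt(280).
Square and sum: Σ |<v, e_j>|^2 = 5/14.
Compute ||v||^2 = v·v = 9.
Deficit = 9 − 5/14 = 121/14 ≥ 0, confirming Bessel's inequality. (The deficit equals ||v − Σ <v,e_j> e_j||^2, the squared distance from v to span{e_j}.)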